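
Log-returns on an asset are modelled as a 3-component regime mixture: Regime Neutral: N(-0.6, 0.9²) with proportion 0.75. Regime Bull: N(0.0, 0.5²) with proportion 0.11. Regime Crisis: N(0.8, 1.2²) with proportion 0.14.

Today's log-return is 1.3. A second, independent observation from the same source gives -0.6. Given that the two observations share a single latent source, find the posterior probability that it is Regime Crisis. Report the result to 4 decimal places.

Apply Bayes' rule: the posterior for each component is proportional to its prior times its likelihood at x.
Since both observations come from the same component, the likelihood for component k is f_k(x₁)·f_k(x₂).
  p_Neutral = [(1/(0.9·√(2π)))·exp(−(1.3−-0.6)²/(2·0.9²)) = 0.443269·exp(-2.22840) = 0.0477406] × [0.443269] = 0.0211619
  p_Bull = [(1/(0.5·√(2π)))·exp(−(1.3−0.0)²/(2·0.5²)) = 0.797885·exp(-3.38000) = 0.0271659] × [0.388372] = 0.0105505
  p_Crisis = [(1/(1.2·√(2π)))·exp(−(1.3−0.8)²/(2·1.2²)) = 0.332452·exp(-0.08681) = 0.30481] × [0.168332] = 0.0513094
Prior × likelihood for each component:
  π_Neutral·p_Neutral = 0.75 × 0.0211619 = 0.0158715
  π_Bull·p_Bull = 0.11 × 0.0105505 = 0.00116055
  π_Crisis·p_Crisis = 0.14 × 0.0513094 = 0.00718332
Sum: 0.0158715 + 0.00116055 + 0.00718332 = 0.0242153
Responsibility of Regime Crisis: 0.00718332 / 0.0242153 ≈ 0.2966

0.2966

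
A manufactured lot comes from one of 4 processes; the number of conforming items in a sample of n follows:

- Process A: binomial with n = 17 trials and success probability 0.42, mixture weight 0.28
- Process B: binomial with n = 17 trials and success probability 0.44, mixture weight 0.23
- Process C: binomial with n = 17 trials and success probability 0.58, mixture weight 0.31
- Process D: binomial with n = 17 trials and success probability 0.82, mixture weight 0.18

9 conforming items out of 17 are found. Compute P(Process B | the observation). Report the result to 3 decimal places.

0.270

By Bayes' theorem, P(k | x) = π_k f_k(x) / Σ_j π_j f_j(x).
Binomial probabilities:
  p_A = 0.126605
  p_B = 0.145333
  p_C = 0.174836
  p_D = 0.00449045
Weight by the priors:
  π_A·p_A = 0.28 × 0.126605 = 0.0354495
  π_B·p_B = 0.23 × 0.145333 = 0.0334265
  π_C·p_C = 0.31 × 0.174836 = 0.0541992
  π_D·p_D = 0.18 × 0.00449045 = 0.000808281
Marginal: 0.0354495 + 0.0334265 + 0.0541992 + 0.000808281 = 0.123884
P(Process B | the observation) = 0.0334265 / 0.123884 ≈ 0.270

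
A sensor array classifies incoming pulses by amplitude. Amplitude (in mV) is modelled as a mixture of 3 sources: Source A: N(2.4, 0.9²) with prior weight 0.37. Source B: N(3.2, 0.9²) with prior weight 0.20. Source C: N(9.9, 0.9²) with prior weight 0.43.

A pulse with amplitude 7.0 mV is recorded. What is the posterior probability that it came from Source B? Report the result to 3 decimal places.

Apply Bayes' rule: the posterior for each component is proportional to its prior times its likelihood at x.
Normal densities:
  f_A = (1/(0.9·√(2π)))·exp(−(7.0−2.4)²/(2·0.9²)) = 0.443269·exp(-13.06173) = 9.41957e-07
  f_B = (1/(0.9·√(2π)))·exp(−(7.0−3.2)²/(2·0.9²)) = 0.443269·exp(-8.91358) = 5.96415e-05
  f_C = (1/(0.9·√(2π)))·exp(−(7.0−9.9)²/(2·0.9²)) = 0.443269·exp(-5.19136) = 0.00246655
Unnormalised posteriors:
  π_A·f_A = 0.37 × 9.41957e-07 = 3.48524e-07
  π_B·f_B = 0.20 × 5.96415e-05 = 1.19283e-05
  π_C·f_C = 0.43 × 0.00246655 = 0.00106062
Marginal: 3.48524e-07 + 1.19283e-05 + 0.00106062 = 0.00107289
P(Source B | data) = 1.19283e-05 / 0.00107289 ≈ 0.011

0.011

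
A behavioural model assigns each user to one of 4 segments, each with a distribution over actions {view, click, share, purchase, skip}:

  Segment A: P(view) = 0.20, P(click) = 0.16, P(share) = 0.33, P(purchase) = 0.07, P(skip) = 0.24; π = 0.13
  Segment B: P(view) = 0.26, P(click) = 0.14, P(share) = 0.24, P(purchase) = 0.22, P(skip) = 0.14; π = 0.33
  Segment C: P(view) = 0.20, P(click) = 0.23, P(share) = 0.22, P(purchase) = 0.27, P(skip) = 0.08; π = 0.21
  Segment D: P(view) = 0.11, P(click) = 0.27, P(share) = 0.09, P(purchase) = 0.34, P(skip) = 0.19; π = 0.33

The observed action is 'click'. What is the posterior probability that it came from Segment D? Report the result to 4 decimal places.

0.4359

P(component k | x) = w_k·f_k(x) / marginal(x), where marginal(x) = Σ_j w_j·f_j(x).
Component likelihoods at x = 'click':
  p_A = P(click | comp) = 0.16
  p_B = P(click | comp) = 0.14
  p_C = P(click | comp) = 0.23
  p_D = P(click | comp) = 0.27
Prior × likelihood for each component:
  w_A·p_A = 0.13 × 0.16 = 0.0208
  w_B·p_B = 0.33 × 0.14 = 0.0462
  w_C·p_C = 0.21 × 0.23 = 0.0483
  w_D·p_D = 0.33 × 0.27 = 0.0891
Marginal: 0.0208 + 0.0462 + 0.0483 + 0.0891 = 0.2044
So the posterior for Segment D is 0.0891 / 0.2044 ≈ 0.4359.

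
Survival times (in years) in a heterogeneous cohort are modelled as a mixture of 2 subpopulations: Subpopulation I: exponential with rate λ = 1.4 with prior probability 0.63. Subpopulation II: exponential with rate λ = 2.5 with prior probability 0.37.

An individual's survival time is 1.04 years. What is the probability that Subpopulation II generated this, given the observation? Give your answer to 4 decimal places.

0.2504

The responsibility of component k is π_k f_k(x) divided by Σ_j π_j f_j(x).
Exponential densities:
  f_I = 1.4·e^(−1.4·1.04) = 1.4·e^(−1.4560) = 0.326434
  f_II = 2.5·e^(−2.5·1.04) = 2.5·e^(−2.6000) = 0.185684
Multiply by the mixture weights:
  π_I·f_I = 0.63 × 0.326434 = 0.205653
  π_II·f_II = 0.37 × 0.185684 = 0.0687031
Marginal: 0.205653 + 0.0687031 = 0.274356
P(Subpopulation II | data) ≈ 0.2504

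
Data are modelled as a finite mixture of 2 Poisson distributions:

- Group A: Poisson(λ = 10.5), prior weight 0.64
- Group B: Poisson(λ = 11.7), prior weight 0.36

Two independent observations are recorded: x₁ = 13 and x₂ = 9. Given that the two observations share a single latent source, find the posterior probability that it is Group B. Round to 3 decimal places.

By Bayes' theorem, P(k | x) = π_k f_k(x) / Σ_j π_j f_j(x).
Since both observations come from the same component, the likelihood for component k is f_k(x₁)·f_k(x₂).
  p_A = [e^(−10.5)·10.5^13/13! = 0.0833851] × [0.11772] = 0.00981606
  p_B = [e^(−11.7)·11.7^13/13! = 0.102539] × [0.0938997] = 0.00962841
Unnormalised posteriors:
  π_A·p_A = 0.64 × 0.00981606 = 0.00628228
  π_B·p_B = 0.36 × 0.00962841 = 0.00346623
Marginal: 0.00628228 + 0.00346623 = 0.00974851
P(Group B | data) = 0.00346623 / 0.00974851 ≈ 0.356

0.356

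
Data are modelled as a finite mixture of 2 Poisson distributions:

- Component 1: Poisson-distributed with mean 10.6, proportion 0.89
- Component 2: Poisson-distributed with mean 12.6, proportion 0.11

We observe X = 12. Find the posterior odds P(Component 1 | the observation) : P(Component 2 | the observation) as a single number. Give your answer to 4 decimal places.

7.5129

Only the two components matter; the odds are (P(Z=i) f_i(x)) / (P(Z=j) f_j(x)).
Poisson probabilities:
  p_1 = 0.104668
  p_2 = 0.11272
Posterior odds = (P(Z=1)·p_1) / (P(Z=2)·p_2) = (0.89·0.104668) / (0.11·0.11272) = 0.0931541 / 0.0123991 ≈ 7.5129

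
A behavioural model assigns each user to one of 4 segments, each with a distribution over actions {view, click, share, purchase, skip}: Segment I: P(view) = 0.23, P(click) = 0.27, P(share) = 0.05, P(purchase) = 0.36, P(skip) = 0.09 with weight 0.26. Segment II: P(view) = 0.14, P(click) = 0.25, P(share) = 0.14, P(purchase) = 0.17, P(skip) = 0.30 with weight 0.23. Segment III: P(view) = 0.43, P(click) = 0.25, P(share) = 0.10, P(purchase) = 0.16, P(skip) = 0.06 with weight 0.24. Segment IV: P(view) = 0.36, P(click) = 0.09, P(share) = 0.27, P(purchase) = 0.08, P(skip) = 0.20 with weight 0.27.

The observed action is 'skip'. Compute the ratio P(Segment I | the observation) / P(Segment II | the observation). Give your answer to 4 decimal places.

0.3391

Since P(k|x) ∝ w_k f_k(x), the posterior odds are w_i f_i(x) / (w_j f_j(x)).
Evaluate each component's likelihood at the observed value:
  L_I = P(skip | comp) = 0.09
  L_II = P(skip | comp) = 0.30
  L_III = P(skip | comp) = 0.06
  L_IV = P(skip | comp) = 0.20
Posterior odds = (w_I·L_I) / (w_II·L_II) = (0.26·0.09) / (0.23·0.3) = 0.0234 / 0.069 ≈ 0.3391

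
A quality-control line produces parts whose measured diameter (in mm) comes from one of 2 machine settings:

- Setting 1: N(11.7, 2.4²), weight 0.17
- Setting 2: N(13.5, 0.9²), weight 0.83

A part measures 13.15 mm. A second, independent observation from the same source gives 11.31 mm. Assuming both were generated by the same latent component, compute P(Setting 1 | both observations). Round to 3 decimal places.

0.330

Apply Bayes' rule: the posterior for each component is proportional to its prior times its likelihood at x.
Since both observations come from the same component, the likelihood for component k is f_k(x₁)·f_k(x₂).
  L_1 = [0.138496] × [0.164046] = 0.0227196
  L_2 = [0.410986] × [0.022957] = 0.009435
Prior × likelihood for each component:
  π_1·L_1 = 0.17 × 0.0227196 = 0.00386234
  π_2·L_2 = 0.83 × 0.009435 = 0.00783105
Denominator: 0.00386234 + 0.00783105 = 0.0116934
P(Setting 1 | data) ≈ 0.330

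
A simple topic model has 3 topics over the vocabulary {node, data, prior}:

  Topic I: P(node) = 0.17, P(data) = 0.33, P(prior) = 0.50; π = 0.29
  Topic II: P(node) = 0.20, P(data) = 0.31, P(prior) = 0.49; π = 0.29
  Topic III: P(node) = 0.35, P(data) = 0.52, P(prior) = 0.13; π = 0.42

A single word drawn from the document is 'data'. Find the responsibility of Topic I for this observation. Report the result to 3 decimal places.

Apply Bayes' rule: the posterior for each component is proportional to its prior times its likelihood at x.
Evaluate each component's likelihood at the observed value:
  L_I = 0.33
  L_II = 0.31
  L_III = 0.52
Multiply by the mixture weights:
  w_I·L_I = 0.29 × 0.33 = 0.0957
  w_II·L_II = 0.29 × 0.31 = 0.0899
  w_III·L_III = 0.42 × 0.52 = 0.2184
Sum: 0.0957 + 0.0899 + 0.2184 = 0.404
So the posterior for Topic I is 0.0957 / 0.404 ≈ 0.237.

0.237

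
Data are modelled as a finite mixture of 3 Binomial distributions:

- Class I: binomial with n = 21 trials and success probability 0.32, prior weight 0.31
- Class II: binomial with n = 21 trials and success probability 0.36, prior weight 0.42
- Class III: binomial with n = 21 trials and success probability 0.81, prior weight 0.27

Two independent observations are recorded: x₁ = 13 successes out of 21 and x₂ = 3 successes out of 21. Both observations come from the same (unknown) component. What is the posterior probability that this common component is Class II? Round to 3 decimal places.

0.648

By Bayes' theorem, P(k | x) = w_k f_k(x) / Σ_j w_j f_j(x).
Since both observations come from the same component, the likelihood for component k is f_k(x₁)·f_k(x₂).
  f_I = [C(21,13)·0.32^13·0.68^8 = 203490·3.68935e-07·0.0457163 = 0.00343213] × [0.0421174] = 0.000144553
  f_II = [C(21,13)·0.36^13·0.64^8 = 203490·1.70582e-06·0.0281475 = 0.00977047] × [0.0201372] = 0.00019675
  f_III = [C(21,13)·0.81^13·0.19^8 = 203490·0.0646108·1.69836e-06 = 0.0223294] × [7.35989e-11] = 1.64342e-12
Prior × likelihood for each component:
  w_I·f_I = 0.31 × 0.000144553 = 4.48113e-05
  w_II·f_II = 0.42 × 0.00019675 = 8.26349e-05
  w_III·f_III = 0.27 × 1.64342e-12 = 4.43723e-13
Denominator: 4.48113e-05 + 8.26349e-05 + 4.43723e-13 = 0.000127446
P(Class II | data) = 8.26349e-05 / 0.000127446 ≈ 0.648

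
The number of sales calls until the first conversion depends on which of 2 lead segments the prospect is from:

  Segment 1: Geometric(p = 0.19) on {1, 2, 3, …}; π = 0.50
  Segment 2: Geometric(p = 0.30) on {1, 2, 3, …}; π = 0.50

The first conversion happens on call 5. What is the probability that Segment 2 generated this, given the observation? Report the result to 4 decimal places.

0.4683

By Bayes' theorem, P(k | x) = P(Z=k) f_k(x) / Σ_j P(Z=j) f_j(x).
Geometric probabilities:
  f_1 = 0.0817888
  f_2 = 0.07203
Unnormalised posteriors:
  P(Z=1)·f_1 = 0.50 × 0.0817888 = 0.0408944
  P(Z=2)·f_2 = 0.50 × 0.07203 = 0.036015
Sum: 0.0408944 + 0.036015 = 0.0769094
P(Segment 2 | the observation) = 0.036015 / 0.0769094 ≈ 0.4683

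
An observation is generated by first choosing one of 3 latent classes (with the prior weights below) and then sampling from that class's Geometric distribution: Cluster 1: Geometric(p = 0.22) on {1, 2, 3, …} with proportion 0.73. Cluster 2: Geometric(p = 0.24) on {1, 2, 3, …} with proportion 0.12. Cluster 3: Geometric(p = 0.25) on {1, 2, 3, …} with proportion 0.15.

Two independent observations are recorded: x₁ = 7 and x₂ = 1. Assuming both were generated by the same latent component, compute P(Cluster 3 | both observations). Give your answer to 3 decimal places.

0.152

Apply Bayes' rule: the posterior for each component is proportional to its prior times its likelihood at x.
Since both observations come from the same component, the likelihood for component k is f_k(x₁)·f_k(x₂).
  p_1 = [0.22·(1−0.22)^6 = 0.22·0.2252 = 0.0495439] × [0.22] = 0.0108997
  p_2 = [0.24·(1−0.24)^6 = 0.24·0.1927 = 0.046248] × [0.24] = 0.0110995
  p_3 = [0.25·(1−0.25)^6 = 0.25·0.177979 = 0.0444946] × [0.25] = 0.0111237
Weight by the priors:
  w_1·p_1 = 0.73 × 0.0108997 = 0.00795675
  w_2·p_2 = 0.12 × 0.0110995 = 0.00133194
  w_3·p_3 = 0.15 × 0.0111237 = 0.00166855
Denominator: 0.00795675 + 0.00133194 + 0.00166855 = 0.0109572
P(Cluster 3 | x₁, x₂) ≈ 0.152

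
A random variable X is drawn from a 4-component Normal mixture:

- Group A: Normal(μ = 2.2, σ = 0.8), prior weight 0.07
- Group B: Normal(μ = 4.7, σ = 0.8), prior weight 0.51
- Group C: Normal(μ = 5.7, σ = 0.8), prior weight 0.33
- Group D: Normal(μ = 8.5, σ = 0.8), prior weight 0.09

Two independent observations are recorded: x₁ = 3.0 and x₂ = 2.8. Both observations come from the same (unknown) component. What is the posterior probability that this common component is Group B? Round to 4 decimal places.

P(component k | x) = w_k·f_k(x) / marginal(x), where marginal(x) = Σ_j w_j·f_j(x).
Since both observations come from the same component, the likelihood for component k is f_k(x₁)·f_k(x₂).
  f_A = [(1/(0.8·√(2π)))·exp(−(3.0−2.2)²/(2·0.8²)) = 0.498678·exp(-0.50000) = 0.302463] × [0.376422] = 0.113854
  f_B = [(1/(0.8·√(2π)))·exp(−(3.0−4.7)²/(2·0.8²)) = 0.498678·exp(-2.25781) = 0.0521512] × [0.0297149] = 0.00154967
  f_C = [(1/(0.8·√(2π)))·exp(−(3.0−5.7)²/(2·0.8²)) = 0.498678·exp(-5.69531) = 0.0016764] × [0.000698827] = 1.17151e-06
  f_D = [(1/(0.8·√(2π)))·exp(−(3.0−8.5)²/(2·0.8²)) = 0.498678·exp(-23.63281) = 2.71782e-11] × [4.72286e-12] = 1.28359e-22
Unnormalised posteriors:
  w_A·f_A = 0.07 × 0.113854 = 0.00796977
  w_B·f_B = 0.51 × 0.00154967 = 0.00079033
  w_C·f_C = 0.33 × 1.17151e-06 = 3.86599e-07
  w_D·f_D = 0.09 × 1.28359e-22 = 1.15523e-23
Denominator: 0.00796977 + 0.00079033 + 3.86599e-07 + 1.15523e-23 = 0.00876048
So the posterior for Group B is 0.00079033 / 0.00876048 ≈ 0.0902.

0.0902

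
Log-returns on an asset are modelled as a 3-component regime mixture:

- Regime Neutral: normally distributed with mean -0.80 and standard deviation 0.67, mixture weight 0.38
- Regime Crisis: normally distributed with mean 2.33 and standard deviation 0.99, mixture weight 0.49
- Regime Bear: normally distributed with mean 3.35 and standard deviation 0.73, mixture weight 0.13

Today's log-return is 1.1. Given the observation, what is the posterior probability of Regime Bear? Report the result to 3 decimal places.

The responsibility of component k is P(Z=k) f_k(x) divided by Σ_j P(Z=j) f_j(x).
Evaluate each component's likelihood at the observed value:
  f_Neutral = (1/(0.67·√(2π)))·exp(−(1.1−-0.80)²/(2·0.67²)) = 0.595436·exp(-4.02094) = 0.0106798
  f_Crisis = (1/(0.99·√(2π)))·exp(−(1.1−2.33)²/(2·0.99²)) = 0.402972·exp(-0.77181) = 0.186244
  f_Bear = (1/(0.73·√(2π)))·exp(−(1.1−3.35)²/(2·0.73²)) = 0.546496·exp(-4.74995) = 0.00472834
Unnormalised posteriors:
  P(Z=Neutral)·f_Neutral = 0.38 × 0.0106798 = 0.00405832
  P(Z=Crisis)·f_Crisis = 0.49 × 0.186244 = 0.0912596
  P(Z=Bear)·f_Bear = 0.13 × 0.00472834 = 0.000614684
Denominator: 0.00405832 + 0.0912596 + 0.000614684 = 0.0959326
P(Regime Bear | the observation) = 0.000614684 / 0.0959326 ≈ 0.006

0.006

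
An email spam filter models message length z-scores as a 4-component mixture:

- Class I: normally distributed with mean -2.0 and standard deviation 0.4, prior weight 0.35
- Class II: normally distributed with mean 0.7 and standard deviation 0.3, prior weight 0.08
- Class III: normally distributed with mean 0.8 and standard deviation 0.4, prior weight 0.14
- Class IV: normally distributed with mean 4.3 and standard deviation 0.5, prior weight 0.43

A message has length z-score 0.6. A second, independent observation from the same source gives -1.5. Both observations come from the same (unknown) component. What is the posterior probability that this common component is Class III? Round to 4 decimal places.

0.9870

The responsibility of component k is π_k f_k(x) divided by Σ_j π_j f_j(x).
Since both observations come from the same component, the likelihood for component k is f_k(x₁)·f_k(x₂).
  L_I = [(1/(0.4·√(2π)))·exp(−(0.6−-2.0)²/(2·0.4²)) = 0.997356·exp(-21.12500) = 6.67389e-10] × [0.456623] = 3.04745e-10
  L_II = [(1/(0.3·√(2π)))·exp(−(0.6−0.7)²/(2·0.3²)) = 1.329808·exp(-0.05556) = 1.25794] × [2.79314e-12] = 3.51361e-12
  L_III = [(1/(0.4·√(2π)))·exp(−(0.6−0.8)²/(2·0.4²)) = 0.997356·exp(-0.12500) = 0.880163] × [6.59811e-08] = 5.80741e-08
  L_IV = [(1/(0.5·√(2π)))·exp(−(0.6−4.3)²/(2·0.5²)) = 0.797885·exp(-27.38000) = 1.02555e-12] × [4.81512e-30] = 4.93815e-42
Unnormalised posteriors:
  π_I·L_I = 0.35 × 3.04745e-10 = 1.06661e-10
  π_II·L_II = 0.08 × 3.51361e-12 = 2.81089e-13
  π_III·L_III = 0.14 × 5.80741e-08 = 8.13038e-09
  π_IV·L_IV = 0.43 × 4.93815e-42 = 2.12341e-42
Evidence: 1.06661e-10 + 2.81089e-13 + 8.13038e-09 + 2.12341e-42 = 8.23732e-09
So the posterior for Class III is 8.13038e-09 / 8.23732e-09 ≈ 0.9870.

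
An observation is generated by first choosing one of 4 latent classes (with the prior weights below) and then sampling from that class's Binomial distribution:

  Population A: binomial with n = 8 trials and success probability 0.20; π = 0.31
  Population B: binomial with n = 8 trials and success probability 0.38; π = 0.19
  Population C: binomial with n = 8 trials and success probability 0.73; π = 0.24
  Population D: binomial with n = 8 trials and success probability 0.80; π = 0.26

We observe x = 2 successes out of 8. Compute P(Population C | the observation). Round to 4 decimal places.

Posterior ∝ prior × likelihood, so P(k | x) ∝ w_k f_k(x); normalise over all components.
Component likelihoods at x = 2 successes out of 8:
  f_A = C(8,2)·0.20^2·0.80^6 = 28·0.04·0.262144 = 0.293601
  f_B = C(8,2)·0.38^2·0.62^6 = 28·0.1444·0.0568002 = 0.229655
  f_C = C(8,2)·0.73^2·0.27^6 = 28·0.5329·0.00038742 = 0.00578078
  f_D = C(8,2)·0.80^2·0.20^6 = 28·0.64·6.4e-05 = 0.00114688
Prior × likelihood for each component:
  w_A·f_A = 0.31 × 0.293601 = 0.0910164
  w_B·f_B = 0.19 × 0.229655 = 0.0436344
  w_C·f_C = 0.24 × 0.00578078 = 0.00138739
  w_D·f_D = 0.26 × 0.00114688 = 0.000298189
Normaliser: 0.0910164 + 0.0436344 + 0.00138739 + 0.000298189 = 0.136336
Responsibility of Population C: 0.00138739 / 0.136336 ≈ 0.0102

0.0102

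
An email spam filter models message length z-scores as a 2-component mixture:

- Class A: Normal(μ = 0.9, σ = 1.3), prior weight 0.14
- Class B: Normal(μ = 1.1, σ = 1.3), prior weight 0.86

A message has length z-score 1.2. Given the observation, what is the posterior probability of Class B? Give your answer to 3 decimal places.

P(component k | x) = w_k·f_k(x) / marginal(x), where marginal(x) = Σ_j w_j·f_j(x).
Normal densities:
  L_A = 0.298815
  L_B = 0.305972
Weight by the priors:
  w_A·L_A = 0.14 × 0.298815 = 0.0418341
  w_B·L_B = 0.86 × 0.305972 = 0.263136
Evidence: 0.0418341 + 0.263136 = 0.30497
P(Class B | data) = 0.263136 / 0.30497 ≈ 0.863

0.863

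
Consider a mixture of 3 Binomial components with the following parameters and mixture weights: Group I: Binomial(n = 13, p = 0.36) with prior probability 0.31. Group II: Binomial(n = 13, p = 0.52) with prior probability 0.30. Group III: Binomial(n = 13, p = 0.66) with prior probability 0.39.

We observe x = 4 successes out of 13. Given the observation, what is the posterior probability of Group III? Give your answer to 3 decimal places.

Apply Bayes' rule: the posterior for each component is proportional to its prior times its likelihood at x.
Evaluate each component's likelihood at the observed value:
  L_I = C(13,4)·0.36^4·0.64^9 = 715·0.0167962·0.0180144 = 0.216339
  L_II = C(13,4)·0.52^4·0.48^9 = 715·0.0731162·0.00135261 = 0.0707116
  L_III = C(13,4)·0.66^4·0.34^9 = 715·0.189747·6.0717e-05 = 0.00823744
Multiply by the mixture weights:
  π_I·L_I = 0.31 × 0.216339 = 0.0670652
  π_II·L_II = 0.30 × 0.0707116 = 0.0212135
  π_III·L_III = 0.39 × 0.00823744 = 0.0032126
Sum: 0.0670652 + 0.0212135 + 0.0032126 = 0.0914913
So the posterior for Group III is 0.0032126 / 0.0914913 ≈ 0.035.

0.035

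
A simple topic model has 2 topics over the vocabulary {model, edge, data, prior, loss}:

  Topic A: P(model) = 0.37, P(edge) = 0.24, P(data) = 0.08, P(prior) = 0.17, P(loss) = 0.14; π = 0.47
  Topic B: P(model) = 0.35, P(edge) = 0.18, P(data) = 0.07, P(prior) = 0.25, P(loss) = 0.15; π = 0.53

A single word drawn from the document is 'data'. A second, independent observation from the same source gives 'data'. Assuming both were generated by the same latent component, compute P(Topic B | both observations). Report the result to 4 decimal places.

The responsibility of component k is P(Z=k) f_k(x) divided by Σ_j P(Z=j) f_j(x).
Since both observations come from the same component, the likelihood for component k is f_k(x₁)·f_k(x₂).
  L_A = [0.08] × [0.08] = 0.0064
  L_B = [0.07] × [0.07] = 0.0049
Multiply by the mixture weights:
  P(Z=A)·L_A = 0.47 × 0.0064 = 0.003008
  P(Z=B)·L_B = 0.53 × 0.0049 = 0.002597
Sum: 0.003008 + 0.002597 = 0.005605
P(Topic B | data) = 0.002597 / 0.005605 ≈ 0.4633

0.4633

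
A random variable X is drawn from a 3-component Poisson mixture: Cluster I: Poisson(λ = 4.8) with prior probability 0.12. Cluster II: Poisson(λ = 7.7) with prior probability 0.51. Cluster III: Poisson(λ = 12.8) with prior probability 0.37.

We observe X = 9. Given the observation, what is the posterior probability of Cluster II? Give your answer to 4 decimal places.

0.6713

Posterior ∝ prior × likelihood, so P(k | x) ∝ w_k f_k(x); normalise over all components.
Evaluate each component's likelihood at the observed value:
  f_I = e^(−4.8)·4.8^9/9! = 0.0306757
  f_II = e^(−7.7)·7.7^9/9! = 0.118737
  f_III = e^(−12.8)·12.8^9/9! = 0.0701709
Multiply by the mixture weights:
  w_I·f_I = 0.12 × 0.0306757 = 0.00368108
  w_II·f_II = 0.51 × 0.118737 = 0.0605559
  w_III·f_III = 0.37 × 0.0701709 = 0.0259632
Evidence: 0.00368108 + 0.0605559 + 0.0259632 = 0.0902002
Responsibility of Cluster II: 0.0605559 / 0.0902002 ≈ 0.6713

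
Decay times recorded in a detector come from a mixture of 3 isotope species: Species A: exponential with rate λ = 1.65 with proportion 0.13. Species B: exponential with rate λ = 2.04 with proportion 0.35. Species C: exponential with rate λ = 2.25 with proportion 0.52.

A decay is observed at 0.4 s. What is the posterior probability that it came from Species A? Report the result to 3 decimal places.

0.123

P(component k | x) = π_k·f_k(x) / marginal(x), where marginal(x) = Σ_j π_j·f_j(x).
Evaluate each component's likelihood at the observed value:
  p_A = 1.65·e^(−1.65·0.4) = 1.65·e^(−0.6600) = 0.852805
  p_B = 2.04·e^(−2.04·0.4) = 2.04·e^(−0.8160) = 0.902082
  p_C = 2.25·e^(−2.25·0.4) = 2.25·e^(−0.9000) = 0.914782
Unnormalised posteriors:
  π_A·p_A = 0.13 × 0.852805 = 0.110865
  π_B·p_B = 0.35 × 0.902082 = 0.315729
  π_C·p_C = 0.52 × 0.914782 = 0.475687
Denominator: 0.110865 + 0.315729 + 0.475687 = 0.90228
P(Species A | 0.4 s) ≈ 0.123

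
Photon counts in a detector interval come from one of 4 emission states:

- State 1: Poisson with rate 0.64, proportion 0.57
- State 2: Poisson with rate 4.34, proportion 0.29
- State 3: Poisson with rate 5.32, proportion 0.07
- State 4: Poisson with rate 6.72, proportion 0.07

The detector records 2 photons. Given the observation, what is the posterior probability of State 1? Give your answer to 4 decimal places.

0.5924

Posterior ∝ prior × likelihood, so P(k | x) ∝ P(Z=k) f_k(x); normalise over all components.
Component likelihoods at x = 2 photons:
  f_1 = e^(−0.64)·0.64^2/2! = 0.107989
  f_2 = e^(−4.34)·4.34^2/2! = 0.122775
  f_3 = e^(−5.32)·5.32^2/2! = 0.0692383
  f_4 = e^(−6.72)·6.72^2/2! = 0.0272427
Prior × likelihood for each component:
  P(Z=1)·f_1 = 0.57 × 0.107989 = 0.061554
  P(Z=2)·f_2 = 0.29 × 0.122775 = 0.0356049
  P(Z=3)·f_3 = 0.07 × 0.0692383 = 0.00484668
  P(Z=4)·f_4 = 0.07 × 0.0272427 = 0.00190699
Normaliser: 0.061554 + 0.0356049 + 0.00484668 + 0.00190699 = 0.103913
So the posterior for State 1 is 0.061554 / 0.103913 ≈ 0.5924.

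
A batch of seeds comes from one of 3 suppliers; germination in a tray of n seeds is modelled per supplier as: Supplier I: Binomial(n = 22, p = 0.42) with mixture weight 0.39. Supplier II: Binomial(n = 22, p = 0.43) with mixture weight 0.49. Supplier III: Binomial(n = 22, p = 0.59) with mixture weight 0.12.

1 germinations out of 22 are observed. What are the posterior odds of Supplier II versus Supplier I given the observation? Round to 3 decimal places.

Only the two components matter; the odds are (π_i f_i(x)) / (π_j f_j(x)).
Binomial probabilities:
  p_I = 9.94626e-05
  p_II = 7.06746e-05
  p_III = 9.58817e-08
Odds = (0.49/0.39) × (7.06746e-05/9.94626e-05) = 1.25641 × 0.710564 ≈ 0.893

0.893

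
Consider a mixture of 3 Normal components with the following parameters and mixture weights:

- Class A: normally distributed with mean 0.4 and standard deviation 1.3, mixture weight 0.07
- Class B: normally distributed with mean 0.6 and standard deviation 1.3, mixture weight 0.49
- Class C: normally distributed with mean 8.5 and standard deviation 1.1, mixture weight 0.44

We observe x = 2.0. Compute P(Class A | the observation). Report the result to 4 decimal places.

Posterior ∝ prior × likelihood, so P(k | x) ∝ π_k f_k(x); normalise over all components.
Normal densities:
  L_A = 0.143891
  L_B = 0.171841
  L_C = 9.49096e-09
Unnormalised posteriors:
  π_A·L_A = 0.07 × 0.143891 = 0.0100724
  π_B·L_B = 0.49 × 0.171841 = 0.0842022
  π_C·L_C = 0.44 × 9.49096e-09 = 4.17602e-09
Sum: 0.0100724 + 0.0842022 + 4.17602e-09 = 0.0942746
P(Class A | the observation) ≈ 0.1068

0.1068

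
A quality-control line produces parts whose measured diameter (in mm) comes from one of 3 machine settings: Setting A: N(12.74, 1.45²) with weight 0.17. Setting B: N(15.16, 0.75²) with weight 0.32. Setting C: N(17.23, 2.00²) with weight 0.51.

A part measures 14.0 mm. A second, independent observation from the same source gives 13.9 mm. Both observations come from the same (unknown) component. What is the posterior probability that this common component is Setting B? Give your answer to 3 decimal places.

By Bayes' theorem, P(k | x) = P(Z=k) f_k(x) / Σ_j P(Z=j) f_j(x).
Since both observations come from the same component, the likelihood for component k is f_k(x₁)·f_k(x₂).
  L_A = [0.188614] × [0.199787] = 0.0376827
  L_B = [0.16084] × [0.12971] = 0.0208625
  L_C = [0.0541391] × [0.0498769] = 0.00270029
Prior × likelihood for each component:
  P(Z=A)·L_A = 0.17 × 0.0376827 = 0.00640606
  P(Z=B)·L_B = 0.32 × 0.0208625 = 0.006676
  P(Z=C)·L_C = 0.51 × 0.00270029 = 0.00137715
Marginal: 0.00640606 + 0.006676 + 0.00137715 = 0.0144592
Responsibility of Setting B: 0.006676 / 0.0144592 ≈ 0.462

0.462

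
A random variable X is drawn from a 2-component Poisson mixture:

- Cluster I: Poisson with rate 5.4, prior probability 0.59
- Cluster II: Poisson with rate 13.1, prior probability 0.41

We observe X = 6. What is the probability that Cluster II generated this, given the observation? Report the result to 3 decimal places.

0.060

Apply Bayes' rule: the posterior for each component is proportional to its prior times its likelihood at x.
Component likelihoods at x = 6:
  L_I = e^(−5.4)·5.4^6/6! = 0.155539
  L_II = e^(−13.1)·13.1^6/6! = 0.0143561
Multiply by the mixture weights:
  P(Z=I)·L_I = 0.59 × 0.155539 = 0.0917681
  P(Z=II)·L_II = 0.41 × 0.0143561 = 0.00588602
Evidence: 0.0917681 + 0.00588602 = 0.0976541
So the posterior for Cluster II is 0.00588602 / 0.0976541 ≈ 0.060.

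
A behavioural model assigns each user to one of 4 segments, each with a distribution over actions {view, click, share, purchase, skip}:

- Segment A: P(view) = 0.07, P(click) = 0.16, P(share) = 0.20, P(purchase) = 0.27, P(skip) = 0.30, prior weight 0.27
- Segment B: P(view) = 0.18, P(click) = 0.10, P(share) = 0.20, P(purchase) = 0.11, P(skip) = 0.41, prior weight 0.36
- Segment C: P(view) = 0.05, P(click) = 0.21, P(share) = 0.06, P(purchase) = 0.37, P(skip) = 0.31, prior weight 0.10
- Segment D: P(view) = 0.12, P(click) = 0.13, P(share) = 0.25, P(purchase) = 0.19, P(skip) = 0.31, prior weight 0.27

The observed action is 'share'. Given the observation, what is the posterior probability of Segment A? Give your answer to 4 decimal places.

0.2707

P(component k | x) = P(Z=k)·f_k(x) / marginal(x), where marginal(x) = Σ_j P(Z=j)·f_j(x).
Component likelihoods at x = 'share':
  f_A = 0.2
  f_B = 0.2
  f_C = 0.06
  f_D = 0.25
Unnormalised posteriors:
  P(Z=A)·f_A = 0.27 × 0.2 = 0.054
  P(Z=B)·f_B = 0.36 × 0.2 = 0.072
  P(Z=C)·f_C = 0.10 × 0.06 = 0.006
  P(Z=D)·f_D = 0.27 × 0.25 = 0.0675
Denominator: 0.054 + 0.072 + 0.006 + 0.0675 = 0.1995
So the posterior for Segment A is 0.054 / 0.1995 ≈ 0.2707.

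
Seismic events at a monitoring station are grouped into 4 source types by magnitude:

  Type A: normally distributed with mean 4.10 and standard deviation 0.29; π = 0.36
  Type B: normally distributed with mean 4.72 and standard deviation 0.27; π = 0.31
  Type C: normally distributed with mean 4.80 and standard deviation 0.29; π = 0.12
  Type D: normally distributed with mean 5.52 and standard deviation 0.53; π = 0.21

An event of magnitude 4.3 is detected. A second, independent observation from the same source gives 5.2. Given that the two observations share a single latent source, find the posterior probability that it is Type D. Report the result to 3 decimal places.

By Bayes' theorem, P(k | x) = π_k f_k(x) / Σ_j π_j f_j(x).
Since both observations come from the same component, the likelihood for component k is f_k(x₁)·f_k(x₂).
  p_A = [(1/(0.29·√(2π)))·exp(−(4.3−4.10)²/(2·0.29²)) = 1.375663·exp(-0.23781) = 1.08451] × [0.00103342] = 0.00112075
  p_B = [(1/(0.27·√(2π)))·exp(−(4.3−4.72)²/(2·0.27²)) = 1.477564·exp(-1.20988) = 0.44066] × [0.304266] = 0.134078
  p_C = [(1/(0.29·√(2π)))·exp(−(4.3−4.80)²/(2·0.29²)) = 1.375663·exp(-1.48633) = 0.311178] × [0.531362] = 0.165348
  p_D = [(1/(0.53·√(2π)))·exp(−(4.3−5.52)²/(2·0.53²)) = 0.752721·exp(-2.64934) = 0.0532157] × [0.627299] = 0.0333822
Prior × likelihood for each component:
  π_A·p_A = 0.36 × 0.00112075 = 0.00040347
  π_B·p_B = 0.31 × 0.134078 = 0.0415642
  π_C·p_C = 0.12 × 0.165348 = 0.0198418
  π_D·p_D = 0.21 × 0.0333822 = 0.00701026
Marginal: 0.00040347 + 0.0415642 + 0.0198418 + 0.00701026 = 0.0688197
So the posterior for Type D is 0.00701026 / 0.0688197 ≈ 0.102.

0.102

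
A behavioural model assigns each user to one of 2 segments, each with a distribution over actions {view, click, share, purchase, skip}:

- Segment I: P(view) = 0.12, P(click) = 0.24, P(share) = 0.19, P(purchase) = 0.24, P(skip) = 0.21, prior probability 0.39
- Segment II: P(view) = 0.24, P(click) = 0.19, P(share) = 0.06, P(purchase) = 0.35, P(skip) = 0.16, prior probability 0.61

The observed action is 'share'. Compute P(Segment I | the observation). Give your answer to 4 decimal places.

0.6694

Posterior ∝ prior × likelihood, so P(k | x) ∝ P(Z=k) f_k(x); normalise over all components.
Categorical probabilities:
  f_I = P(share | comp) = 0.19
  f_II = P(share | comp) = 0.06
Multiply by the mixture weights:
  P(Z=I)·f_I = 0.39 × 0.19 = 0.0741
  P(Z=II)·f_II = 0.61 × 0.06 = 0.0366
Evidence: 0.0741 + 0.0366 = 0.1107
So the posterior for Segment I is 0.0741 / 0.1107 ≈ 0.6694.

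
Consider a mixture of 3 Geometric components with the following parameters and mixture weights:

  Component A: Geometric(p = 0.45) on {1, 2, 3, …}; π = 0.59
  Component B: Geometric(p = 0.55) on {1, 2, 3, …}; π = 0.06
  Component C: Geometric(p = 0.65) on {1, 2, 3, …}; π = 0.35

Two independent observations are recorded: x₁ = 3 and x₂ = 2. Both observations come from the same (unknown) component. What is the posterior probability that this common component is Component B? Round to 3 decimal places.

Posterior ∝ prior × likelihood, so P(k | x) ∝ w_k f_k(x); normalise over all components.
Since both observations come from the same component, the likelihood for component k is f_k(x₁)·f_k(x₂).
  f_A = [0.136125] × [0.2475] = 0.0336909
  f_B = [0.111375] × [0.2475] = 0.0275653
  f_C = [0.079625] × [0.2275] = 0.0181147
Prior × likelihood for each component:
  w_A·f_A = 0.59 × 0.0336909 = 0.0198777
  w_B·f_B = 0.06 × 0.0275653 = 0.00165392
  w_C·f_C = 0.35 × 0.0181147 = 0.00634014
Sum: 0.0198777 + 0.00165392 + 0.00634014 = 0.0278717
P(Component B | x₁, x₂) = 0.00165392 / 0.0278717 ≈ 0.059

0.059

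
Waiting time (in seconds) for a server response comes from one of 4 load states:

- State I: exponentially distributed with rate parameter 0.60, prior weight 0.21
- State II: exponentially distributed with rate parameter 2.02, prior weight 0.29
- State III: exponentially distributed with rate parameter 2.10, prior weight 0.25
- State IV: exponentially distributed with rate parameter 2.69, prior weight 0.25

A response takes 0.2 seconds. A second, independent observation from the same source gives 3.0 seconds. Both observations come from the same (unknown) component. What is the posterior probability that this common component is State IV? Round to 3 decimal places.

0.023

The responsibility of component k is π_k f_k(x) divided by Σ_j π_j f_j(x).
Since both observations come from the same component, the likelihood for component k is f_k(x₁)·f_k(x₂).
  L_I = [0.532152] × [0.0991793] = 0.0527785
  L_II = [1.34864] × [0.00471549] = 0.0063595
  L_III = [1.3798] × [0.00385624] = 0.00532083
  L_IV = [1.57073] × [0.000841387] = 0.00132159
Prior × likelihood for each component:
  π_I·L_I = 0.21 × 0.0527785 = 0.0110835
  π_II·L_II = 0.29 × 0.0063595 = 0.00184426
  π_III·L_III = 0.25 × 0.00532083 = 0.00133021
  π_IV·L_IV = 0.25 × 0.00132159 = 0.000330398
Sum: 0.0110835 + 0.00184426 + 0.00133021 + 0.000330398 = 0.0145883
So the posterior for State IV is 0.000330398 / 0.0145883 ≈ 0.023.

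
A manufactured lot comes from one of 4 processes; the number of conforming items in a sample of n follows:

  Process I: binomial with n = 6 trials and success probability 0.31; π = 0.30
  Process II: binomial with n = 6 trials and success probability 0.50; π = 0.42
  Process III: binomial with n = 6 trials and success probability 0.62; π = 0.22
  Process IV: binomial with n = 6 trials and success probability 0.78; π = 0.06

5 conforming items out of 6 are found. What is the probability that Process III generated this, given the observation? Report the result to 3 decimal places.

By Bayes' theorem, P(k | x) = P(Z=k) f_k(x) / Σ_j P(Z=j) f_j(x).
Evaluate each component's likelihood at the observed value:
  f_I = C(6,5)·0.31^5·0.69^1 = 6·0.00286292·0.69 = 0.0118525
  f_II = C(6,5)·0.50^5·0.50^1 = 6·0.03125·0.5 = 0.09375
  f_III = C(6,5)·0.62^5·0.38^1 = 6·0.0916133·0.38 = 0.208878
  f_IV = C(6,5)·0.78^5·0.22^1 = 6·0.288717·0.22 = 0.381107
Multiply by the mixture weights:
  P(Z=I)·f_I = 0.30 × 0.0118525 = 0.00355574
  P(Z=II)·f_II = 0.42 × 0.09375 = 0.039375
  P(Z=III)·f_III = 0.22 × 0.208878 = 0.0459532
  P(Z=IV)·f_IV = 0.06 × 0.381107 = 0.0228664
Evidence: 0.00355574 + 0.039375 + 0.0459532 + 0.0228664 = 0.11175
Responsibility of Process III: 0.0459532 / 0.11175 ≈ 0.411

0.411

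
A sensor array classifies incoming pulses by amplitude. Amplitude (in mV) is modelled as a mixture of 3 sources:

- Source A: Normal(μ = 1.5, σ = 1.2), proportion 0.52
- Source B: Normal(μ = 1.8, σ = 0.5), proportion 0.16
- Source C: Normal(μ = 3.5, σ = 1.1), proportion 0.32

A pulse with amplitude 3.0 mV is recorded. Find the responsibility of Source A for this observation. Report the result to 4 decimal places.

By Bayes' theorem, P(k | x) = π_k f_k(x) / Σ_j π_j f_j(x).
Evaluate each component's likelihood at the observed value:
  f_A = 0.152208
  f_B = 0.0447891
  f_C = 0.327079
Weight by the priors:
  π_A·f_A = 0.52 × 0.152208 = 0.0791479
  π_B·f_B = 0.16 × 0.0447891 = 0.00716625
  π_C·f_C = 0.32 × 0.327079 = 0.104665
Sum: 0.0791479 + 0.00716625 + 0.104665 = 0.190979
P(Source A | x) = 0.0791479 / 0.190979 ≈ 0.4144

0.4144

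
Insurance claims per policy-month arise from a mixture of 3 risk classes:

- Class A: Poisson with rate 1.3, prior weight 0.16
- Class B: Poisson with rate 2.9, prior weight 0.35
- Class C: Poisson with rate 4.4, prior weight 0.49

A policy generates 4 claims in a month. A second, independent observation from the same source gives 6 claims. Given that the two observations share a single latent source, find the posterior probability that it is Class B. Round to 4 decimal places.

0.1815

P(component k | x) = P(Z=k)·f_k(x) / marginal(x), where marginal(x) = Σ_j P(Z=j)·f_j(x).
Since both observations come from the same component, the likelihood for component k is f_k(x₁)·f_k(x₂).
  L_A = [e^(−1.3)·1.3^4/4! = 0.0324324] × [0.00182703] = 5.92549e-05
  L_B = [e^(−2.9)·2.9^4/4! = 0.162154] × [0.0454571] = 0.00737103
  L_C = [e^(−4.4)·4.4^4/4! = 0.191736] × [0.123734] = 0.0237242
Unnormalised posteriors:
  P(Z=A)·L_A = 0.16 × 5.92549e-05 = 9.48078e-06
  P(Z=B)·L_B = 0.35 × 0.00737103 = 0.00257986
  P(Z=C)·L_C = 0.49 × 0.0237242 = 0.0116249
Marginal: 9.48078e-06 + 0.00257986 + 0.0116249 = 0.0142142
So the posterior for Class B is 0.00257986 / 0.0142142 ≈ 0.1815.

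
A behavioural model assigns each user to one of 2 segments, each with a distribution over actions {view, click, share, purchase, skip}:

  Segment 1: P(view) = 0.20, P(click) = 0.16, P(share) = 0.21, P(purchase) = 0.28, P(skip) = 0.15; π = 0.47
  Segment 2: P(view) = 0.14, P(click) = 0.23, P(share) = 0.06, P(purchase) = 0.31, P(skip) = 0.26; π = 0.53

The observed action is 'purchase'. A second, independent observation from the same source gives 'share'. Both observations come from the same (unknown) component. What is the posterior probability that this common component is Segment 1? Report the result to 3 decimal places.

Posterior ∝ prior × likelihood, so P(k | x) ∝ P(Z=k) f_k(x); normalise over all components.
Since both observations come from the same component, the likelihood for component k is f_k(x₁)·f_k(x₂).
  L_1 = [0.28] × [0.21] = 0.0588
  L_2 = [0.31] × [0.06] = 0.0186
Unnormalised posteriors:
  P(Z=1)·L_1 = 0.47 × 0.0588 = 0.027636
  P(Z=2)·L_2 = 0.53 × 0.0186 = 0.009858
Sum: 0.027636 + 0.009858 = 0.037494
P(Segment 1 | x) ≈ 0.737

0.737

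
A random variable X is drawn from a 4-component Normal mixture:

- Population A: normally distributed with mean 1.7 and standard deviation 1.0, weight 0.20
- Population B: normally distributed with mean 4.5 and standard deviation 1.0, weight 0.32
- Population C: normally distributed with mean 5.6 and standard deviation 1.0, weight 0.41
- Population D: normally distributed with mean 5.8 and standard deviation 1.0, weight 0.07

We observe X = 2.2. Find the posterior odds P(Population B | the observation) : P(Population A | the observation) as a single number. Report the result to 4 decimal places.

Posterior odds = (π_i f_i(x)) / (π_j f_j(x)); the normalising sum cancels.
Normal densities:
  L_A = (1/(1.0·√(2π)))·exp(−(2.2−1.7)²/(2·1.0²)) = 0.398942·exp(-0.12500) = 0.352065
  L_B = (1/(1.0·√(2π)))·exp(−(2.2−4.5)²/(2·1.0²)) = 0.398942·exp(-2.64500) = 0.028327
  L_C = (1/(1.0·√(2π)))·exp(−(2.2−5.6)²/(2·1.0²)) = 0.398942·exp(-5.78000) = 0.00123222
  L_D = (1/(1.0·√(2π)))·exp(−(2.2−5.8)²/(2·1.0²)) = 0.398942·exp(-6.48000) = 0.000611902
Posterior odds = (π_B·L_B) / (π_A·L_A) = (0.32·0.028327) / (0.20·0.352065) = 0.00906465 / 0.0704131 ≈ 0.1287

0.1287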